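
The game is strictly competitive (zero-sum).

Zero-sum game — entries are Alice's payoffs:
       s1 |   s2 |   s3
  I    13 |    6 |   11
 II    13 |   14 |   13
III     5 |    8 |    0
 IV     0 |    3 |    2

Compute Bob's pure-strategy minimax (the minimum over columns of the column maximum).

13

The worst case (largest entry) in each column is s1: 13, s2: 14, s3: 13.
The best (smallest) of these is 13.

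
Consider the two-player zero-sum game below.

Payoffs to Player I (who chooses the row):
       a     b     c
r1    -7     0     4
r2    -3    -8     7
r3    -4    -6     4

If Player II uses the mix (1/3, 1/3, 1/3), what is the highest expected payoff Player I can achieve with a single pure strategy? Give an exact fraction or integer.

-1

r1: (-7)·(1/3) + (0)·(1/3) + (4)·(1/3) = -1.
r2: (-3)·(1/3) + (-8)·(1/3) + (7)·(1/3) = -4/3.
r3: (-4)·(1/3) + (-6)·(1/3) + (4)·(1/3) = -2.
The best pure response is r1 with expected payoff -1.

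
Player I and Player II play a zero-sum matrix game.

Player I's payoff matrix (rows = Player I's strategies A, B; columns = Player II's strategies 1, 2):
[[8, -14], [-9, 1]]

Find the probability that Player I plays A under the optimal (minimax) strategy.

Row minima are -14 and -9, so Player I's maximin is -9; column maxima are 8 and 1, so Player II's minimax is 1. These differ, so the equilibrium is in mixed strategies.
Let Player I play A with probability p. Player II is indifferent when 8p − 9(1−p) = −14p + (1−p), giving p = 5/16.

5/16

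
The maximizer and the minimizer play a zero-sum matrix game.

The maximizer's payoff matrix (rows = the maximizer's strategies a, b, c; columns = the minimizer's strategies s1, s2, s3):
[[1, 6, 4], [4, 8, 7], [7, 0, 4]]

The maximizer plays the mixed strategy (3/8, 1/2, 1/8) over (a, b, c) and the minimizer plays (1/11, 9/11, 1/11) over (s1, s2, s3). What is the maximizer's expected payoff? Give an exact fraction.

65/11

Against (1/11, 9/11, 1/11), each row's expected payoff is a: 59/11; b: 83/11; c: 1.
Taking the (3/8, 1/2, 1/8)-weighted average: (3/8)·(59/11) + (1/2)·(83/11) + (1/8)·(1) = 65/11.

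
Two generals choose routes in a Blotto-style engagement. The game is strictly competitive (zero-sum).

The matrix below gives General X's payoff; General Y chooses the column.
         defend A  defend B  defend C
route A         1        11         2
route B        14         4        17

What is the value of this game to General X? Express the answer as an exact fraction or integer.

15/2

Column defend C is strictly dominated by defend A for General Y (it gives General X more in every row).
The remaining 2×2 game on (route A, route B) × (defend A, defend B) has no saddle point. Let General X play route A with probability p; indifference gives p + 14(1−p) = 11p + 4(1−p), so p = 1/2.
Similarly General Y's optimal q on defend A is 7/20, and the value is 1·(7/20) + (11)·(13/20) = 15/2.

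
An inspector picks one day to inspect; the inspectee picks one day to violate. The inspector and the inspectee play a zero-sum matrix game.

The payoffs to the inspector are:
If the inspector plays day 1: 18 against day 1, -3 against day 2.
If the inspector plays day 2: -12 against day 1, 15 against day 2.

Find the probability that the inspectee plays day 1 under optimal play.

3/8

Row minima are -3 and -12, so the inspector's maximin is -3; column maxima are 18 and 15, so the inspectee's minimax is 15. These differ, so the equilibrium is in mixed strategies.
Let the inspectee play day 1 with probability q. The inspector is indifferent when 18q − 3(1−q) = −12q + 15(1−q), giving q = 3/8.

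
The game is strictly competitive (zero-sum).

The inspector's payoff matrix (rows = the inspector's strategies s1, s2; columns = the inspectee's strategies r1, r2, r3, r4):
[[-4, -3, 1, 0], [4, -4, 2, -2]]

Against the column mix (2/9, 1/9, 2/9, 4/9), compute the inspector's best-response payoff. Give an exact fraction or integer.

s1: (-4)·(2/9) + (-3)·(1/9) + (1)·(2/9) + (0)·(4/9) = -1.
s2: (4)·(2/9) + (-4)·(1/9) + (2)·(2/9) + (-2)·(4/9) = 0.
The best pure response is s2 with expected payoff 0.

0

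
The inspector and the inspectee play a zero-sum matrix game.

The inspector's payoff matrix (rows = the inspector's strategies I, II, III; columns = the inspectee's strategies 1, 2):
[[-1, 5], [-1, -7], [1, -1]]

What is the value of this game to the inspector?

1/2

Row II is strictly dominated by row III, so the inspector never plays it.
The remaining 2×2 game on (I, III) × (1, 2) has no saddle point. Let the inspector play I with probability p; indifference gives −p + (1−p) = 5p − (1−p), so p = 1/4.
Similarly the inspectee's optimal q on 1 is 3/4, and the value is -1·(3/4) + (5)·(1/4) = 1/2.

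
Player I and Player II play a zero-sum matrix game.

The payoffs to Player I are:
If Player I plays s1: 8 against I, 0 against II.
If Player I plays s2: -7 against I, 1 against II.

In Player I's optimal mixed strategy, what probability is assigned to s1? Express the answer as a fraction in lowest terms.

Row minima are 0 and -7, so Player I's maximin is 0; column maxima are 8 and 1, so Player II's minimax is 1. These differ, so the equilibrium is in mixed strategies.
Let Player I play s1 with probability p. Player II is indifferent when 8p − 7(1−p) = (1−p), giving p = 1/2.

1/2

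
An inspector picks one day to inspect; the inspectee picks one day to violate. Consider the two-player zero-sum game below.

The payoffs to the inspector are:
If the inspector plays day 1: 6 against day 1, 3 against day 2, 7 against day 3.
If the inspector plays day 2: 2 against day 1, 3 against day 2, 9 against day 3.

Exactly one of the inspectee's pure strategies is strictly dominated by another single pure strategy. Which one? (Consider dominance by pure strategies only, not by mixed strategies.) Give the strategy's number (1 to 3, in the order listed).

The inspectee prefers columns that give the inspector less. Compare day 3 with day 1: 6 < 7, 2 < 9.
So day 1 strictly dominates day 3 for the inspectee; day 3 is strictly dominated.

3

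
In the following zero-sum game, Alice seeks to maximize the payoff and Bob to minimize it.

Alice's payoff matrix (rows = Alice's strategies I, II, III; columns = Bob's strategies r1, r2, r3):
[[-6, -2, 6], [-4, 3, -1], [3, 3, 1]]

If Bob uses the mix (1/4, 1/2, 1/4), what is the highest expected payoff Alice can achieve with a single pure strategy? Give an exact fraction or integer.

I: (-6)·(1/4) + (-2)·(1/2) + (6)·(1/4) = -1.
II: (-4)·(1/4) + (3)·(1/2) + (-1)·(1/4) = 1/4.
III: (3)·(1/4) + (3)·(1/2) + (1)·(1/4) = 5/2.
The best pure response is III with expected payoff 5/2.

5/2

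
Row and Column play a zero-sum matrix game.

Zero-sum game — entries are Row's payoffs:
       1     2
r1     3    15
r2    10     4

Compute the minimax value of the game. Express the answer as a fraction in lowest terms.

23/3

Row minima are 3 and 4, so Row's maximin is 4; column maxima are 10 and 15, so Column's minimax is 10. These differ, so the equilibrium is in mixed strategies.
Let Row play r1 with probability p. Column is indifferent when 3p + 10(1−p) = 15p + 4(1−p), giving p = 1/3.
Let Column play 1 with probability q. Row is indifferent when 3q + 15(1−q) = 10q + 4(1−q), giving q = 11/18.
The value is 3·(11/18) + (15)·(7/18) = 23/3.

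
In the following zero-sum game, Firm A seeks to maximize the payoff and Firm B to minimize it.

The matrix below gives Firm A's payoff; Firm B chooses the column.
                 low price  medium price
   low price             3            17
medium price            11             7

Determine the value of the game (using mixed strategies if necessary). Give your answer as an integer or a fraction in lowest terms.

Row minima are 3 and 7, so Firm A's maximin is 7; column maxima are 11 and 17, so Firm B's minimax is 11. These differ, so the equilibrium is in mixed strategies.
Let Firm A play low price with probability p. Firm B is indifferent when 3p + 11(1−p) = 17p + 7(1−p), giving p = 2/9.
Let Firm B play low price with probability q. Firm A is indifferent when 3q + 17(1−q) = 11q + 7(1−q), giving q = 5/9.
The value is 3·(5/9) + (17)·(4/9) = 83/9.

83/9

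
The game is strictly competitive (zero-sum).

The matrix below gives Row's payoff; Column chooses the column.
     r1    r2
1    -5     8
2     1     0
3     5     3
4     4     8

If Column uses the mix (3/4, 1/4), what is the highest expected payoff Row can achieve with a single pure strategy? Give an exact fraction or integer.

5

1: (-5)·(3/4) + (8)·(1/4) = -7/4.
2: (1)·(3/4) + (0)·(1/4) = 3/4.
3: (5)·(3/4) + (3)·(1/4) = 9/2.
4: (4)·(3/4) + (8)·(1/4) = 5.
The best pure response is 4 with expected payoff 5.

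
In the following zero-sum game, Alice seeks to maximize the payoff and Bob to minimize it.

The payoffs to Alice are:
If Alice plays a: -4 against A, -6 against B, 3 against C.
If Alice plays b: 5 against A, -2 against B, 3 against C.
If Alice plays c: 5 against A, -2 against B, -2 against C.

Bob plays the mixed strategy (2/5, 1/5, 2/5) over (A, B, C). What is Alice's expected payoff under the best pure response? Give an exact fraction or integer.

14/5

a: (-4)·(2/5) + (-6)·(1/5) + (3)·(2/5) = -8/5.
b: (5)·(2/5) + (-2)·(1/5) + (3)·(2/5) = 14/5.
c: (5)·(2/5) + (-2)·(1/5) + (-2)·(2/5) = 4/5.
The best pure response is b with expected payoff 14/5.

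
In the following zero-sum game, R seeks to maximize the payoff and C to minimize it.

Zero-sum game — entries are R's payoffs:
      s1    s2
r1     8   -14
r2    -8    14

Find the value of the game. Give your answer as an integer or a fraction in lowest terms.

Row minima are -14 and -8, so R's maximin is -8; column maxima are 8 and 14, so C's minimax is 8. These differ, so the equilibrium is in mixed strategies.
Let R play r1 with probability p. C is indifferent when 8p − 8(1−p) = −14p + 14(1−p), giving p = 1/2.
Let C play s1 with probability q. R is indifferent when 8q − 14(1−q) = −8q + 14(1−q), giving q = 7/11.
The value is 8·(7/11) + (-14)·(4/11) = 0.

0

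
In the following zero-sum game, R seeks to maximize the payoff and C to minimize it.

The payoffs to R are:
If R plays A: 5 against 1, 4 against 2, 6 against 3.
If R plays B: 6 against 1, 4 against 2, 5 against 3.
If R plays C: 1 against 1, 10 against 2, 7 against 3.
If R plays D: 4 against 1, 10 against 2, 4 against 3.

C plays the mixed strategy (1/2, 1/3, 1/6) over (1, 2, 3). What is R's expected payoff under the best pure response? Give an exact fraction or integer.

6

A: (5)·(1/2) + (4)·(1/3) + (6)·(1/6) = 29/6.
B: (6)·(1/2) + (4)·(1/3) + (5)·(1/6) = 31/6.
C: (1)·(1/2) + (10)·(1/3) + (7)·(1/6) = 5.
D: (4)·(1/2) + (10)·(1/3) + (4)·(1/6) = 6.
The best pure response is D with expected payoff 6.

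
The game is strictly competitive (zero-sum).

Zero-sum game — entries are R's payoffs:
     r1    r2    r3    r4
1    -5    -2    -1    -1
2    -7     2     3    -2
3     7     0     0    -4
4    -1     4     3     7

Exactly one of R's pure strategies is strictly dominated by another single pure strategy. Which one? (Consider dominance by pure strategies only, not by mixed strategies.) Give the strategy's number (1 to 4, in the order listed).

1

Compare 1 with 4: -1 > -5, 4 > -2, 3 > -1, 7 > -1.
So 4 strictly dominates 1 for R; 1 is strictly dominated.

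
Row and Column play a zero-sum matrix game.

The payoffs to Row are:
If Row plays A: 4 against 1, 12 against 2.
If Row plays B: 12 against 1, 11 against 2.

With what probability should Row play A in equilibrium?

1/9

Row minima are 4 and 11, so Row's maximin is 11; column maxima are 12 and 12, so Column's minimax is 12. These differ, so the equilibrium is in mixed strategies.
Let Row play A with probability p. Column is indifferent when 4p + 12(1−p) = 12p + 11(1−p), giving p = 1/9.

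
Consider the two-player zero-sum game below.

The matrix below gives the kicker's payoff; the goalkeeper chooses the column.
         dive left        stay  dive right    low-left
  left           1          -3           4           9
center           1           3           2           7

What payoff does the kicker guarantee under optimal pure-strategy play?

1

Row minima: -3, 1 → the kicker's maximin is 1.
Column maxima: 1, 3, 4, 9 → the goalkeeper's minimax is 1.
They coincide at (center, dive left), so the value is 1.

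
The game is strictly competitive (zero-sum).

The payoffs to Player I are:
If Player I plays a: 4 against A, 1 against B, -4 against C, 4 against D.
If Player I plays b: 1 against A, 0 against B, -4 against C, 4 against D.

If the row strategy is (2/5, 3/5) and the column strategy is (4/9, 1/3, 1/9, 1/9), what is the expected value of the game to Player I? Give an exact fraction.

Against (4/9, 1/3, 1/9, 1/9), each row's expected payoff is a: 19/9; b: 4/9.
Taking the (2/5, 3/5)-weighted average: (2/5)·(19/9) + (3/5)·(4/9) = 10/9.

10/9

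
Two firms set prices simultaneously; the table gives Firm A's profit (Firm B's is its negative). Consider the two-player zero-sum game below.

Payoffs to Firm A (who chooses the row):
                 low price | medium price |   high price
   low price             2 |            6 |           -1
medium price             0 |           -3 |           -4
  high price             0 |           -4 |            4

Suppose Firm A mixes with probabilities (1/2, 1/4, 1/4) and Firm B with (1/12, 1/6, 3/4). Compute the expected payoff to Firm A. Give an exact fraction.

Against (1/12, 1/6, 3/4), each row's expected payoff is low price: 5/12; medium price: -7/2; high price: 7/3.
Taking the (1/2, 1/4, 1/4)-weighted average: (1/2)·(5/12) + (1/4)·(-7/2) + (1/4)·(7/3) = -1/12.

-1/12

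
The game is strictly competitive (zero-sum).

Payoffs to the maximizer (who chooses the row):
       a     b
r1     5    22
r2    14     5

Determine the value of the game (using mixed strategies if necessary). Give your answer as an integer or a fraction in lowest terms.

Row minima are 5 and 5, so the maximizer's maximin is 5; column maxima are 14 and 22, so the minimizer's minimax is 14. These differ, so the equilibrium is in mixed strategies.
Let the maximizer play r1 with probability p. The minimizer is indifferent when 5p + 14(1−p) = 22p + 5(1−p), giving p = 9/26.
Let the minimizer play a with probability q. The maximizer is indifferent when 5q + 22(1−q) = 14q + 5(1−q), giving q = 17/26.
The value is 5·(17/26) + (22)·(9/26) = 283/26.

283/26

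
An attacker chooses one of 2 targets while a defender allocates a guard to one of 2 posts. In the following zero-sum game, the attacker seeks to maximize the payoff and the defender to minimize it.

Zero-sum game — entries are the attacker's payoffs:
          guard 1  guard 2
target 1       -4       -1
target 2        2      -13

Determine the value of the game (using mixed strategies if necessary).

Row minima are -4 and -13, so the attacker's maximin is -4; column maxima are 2 and -1, so the defender's minimax is -1. These differ, so the equilibrium is in mixed strategies.
Let the attacker play target 1 with probability p. The defender is indifferent when −4p + 2(1−p) = −p − 13(1−p), giving p = 5/6.
Let the defender play guard 1 with probability q. The attacker is indifferent when −4q − (1−q) = 2q − 13(1−q), giving q = 2/3.
The value is -4·(2/3) + (-1)·(1/3) = -3.

-3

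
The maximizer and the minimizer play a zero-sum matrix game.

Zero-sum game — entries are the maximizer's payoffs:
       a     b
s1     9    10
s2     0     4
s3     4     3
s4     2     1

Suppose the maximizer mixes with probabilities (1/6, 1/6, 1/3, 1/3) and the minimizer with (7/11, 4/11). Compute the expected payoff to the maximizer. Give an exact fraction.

Against (7/11, 4/11), each row's expected payoff is s1: 103/11; s2: 16/11; s3: 40/11; s4: 18/11.
Taking the (1/6, 1/6, 1/3, 1/3)-weighted average: (1/6)·(103/11) + (1/6)·(16/11) + (1/3)·(40/11) + (1/3)·(18/11) = 235/66.

235/66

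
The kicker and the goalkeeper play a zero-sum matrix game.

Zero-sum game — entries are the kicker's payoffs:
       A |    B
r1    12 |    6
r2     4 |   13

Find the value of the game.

Row minima are 6 and 4, so the kicker's maximin is 6; column maxima are 12 and 13, so the goalkeeper's minimax is 12. These differ, so the equilibrium is in mixed strategies.
Let the kicker play r1 with probability p. The goalkeeper is indifferent when 12p + 4(1−p) = 6p + 13(1−p), giving p = 3/5.
Let the goalkeeper play A with probability q. The kicker is indifferent when 12q + 6(1−q) = 4q + 13(1−q), giving q = 7/15.
The value is 12·(7/15) + (6)·(8/15) = 44/5.

44/5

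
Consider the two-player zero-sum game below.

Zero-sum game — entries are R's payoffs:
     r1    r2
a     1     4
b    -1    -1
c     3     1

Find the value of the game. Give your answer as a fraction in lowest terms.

11/5

Row b is strictly dominated by row c, so R never plays it.
The remaining 2×2 game on (a, c) × (r1, r2) has no saddle point. Let R play a with probability p; indifference gives p + 3(1−p) = 4p + (1−p), so p = 2/5.
Similarly C's optimal q on r1 is 3/5, and the value is 1·(3/5) + (4)·(2/5) = 11/5.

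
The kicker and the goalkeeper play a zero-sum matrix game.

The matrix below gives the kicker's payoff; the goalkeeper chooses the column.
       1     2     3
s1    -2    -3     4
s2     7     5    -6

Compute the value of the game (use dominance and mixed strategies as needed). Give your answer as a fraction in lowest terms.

1/9

Column 1 is strictly dominated by 2 for the goalkeeper (it gives the kicker more in every row).
The remaining 2×2 game on (s1, s2) × (2, 3) has no saddle point. Let the kicker play s1 with probability p; indifference gives −3p + 5(1−p) = 4p − 6(1−p), so p = 11/18.
Similarly the goalkeeper's optimal q on 2 is 5/9, and the value is -3·(5/9) + (4)·(4/9) = 1/9.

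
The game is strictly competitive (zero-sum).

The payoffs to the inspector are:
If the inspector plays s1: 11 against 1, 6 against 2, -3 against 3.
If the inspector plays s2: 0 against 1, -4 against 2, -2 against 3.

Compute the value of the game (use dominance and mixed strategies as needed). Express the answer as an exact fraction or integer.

Column 1 is strictly dominated by 2 for the inspectee (it gives the inspector more in every row).
The remaining 2×2 game on (s1, s2) × (2, 3) has no saddle point. Let the inspector play s1 with probability p; indifference gives 6p − 4(1−p) = −3p − 2(1−p), so p = 2/11.
Similarly the inspectee's optimal q on 2 is 1/11, and the value is 6·(1/11) + (-3)·(10/11) = -24/11.

-24/11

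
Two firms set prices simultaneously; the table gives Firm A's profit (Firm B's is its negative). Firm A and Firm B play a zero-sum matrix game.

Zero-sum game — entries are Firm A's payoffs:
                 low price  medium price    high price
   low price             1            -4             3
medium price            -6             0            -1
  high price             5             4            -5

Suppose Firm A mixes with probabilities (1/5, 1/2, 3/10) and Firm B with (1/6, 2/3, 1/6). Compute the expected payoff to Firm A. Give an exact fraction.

Against (1/6, 2/3, 1/6), each row's expected payoff is low price: -2; medium price: -7/6; high price: 8/3.
Taking the (1/5, 1/2, 3/10)-weighted average: (1/5)·(-2) + (1/2)·(-7/6) + (3/10)·(8/3) = -11/60.

-11/60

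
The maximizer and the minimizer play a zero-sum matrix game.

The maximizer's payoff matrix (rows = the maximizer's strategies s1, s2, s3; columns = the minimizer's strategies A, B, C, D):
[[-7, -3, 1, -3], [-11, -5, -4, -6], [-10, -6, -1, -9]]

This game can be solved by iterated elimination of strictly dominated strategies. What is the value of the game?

-7

Row s3 is strictly dominated by row s1 (-7>-10, -3>-6, 1>-1, -3>-9); eliminate s3.
Column D is strictly dominated by A for the minimizer (-7<-3, -11<-6); eliminate D.
Row s2 is strictly dominated by row s1 (-7>-11, -3>-5, 1>-4); eliminate s2.
Column B is strictly dominated by A for the minimizer (-7<-3); eliminate B.
Column C is strictly dominated by A for the minimizer (-7<1); eliminate C.
Only (s1, A) remains, with payoff -7.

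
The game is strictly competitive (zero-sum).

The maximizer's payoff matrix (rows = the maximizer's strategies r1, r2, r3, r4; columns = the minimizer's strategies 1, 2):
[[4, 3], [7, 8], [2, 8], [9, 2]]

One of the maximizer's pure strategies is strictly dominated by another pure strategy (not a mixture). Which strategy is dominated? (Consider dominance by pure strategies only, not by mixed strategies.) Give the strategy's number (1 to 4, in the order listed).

1

Compare r1 with r2: 7 > 4, 8 > 3.
So r2 strictly dominates r1 for the maximizer; r1 is strictly dominated.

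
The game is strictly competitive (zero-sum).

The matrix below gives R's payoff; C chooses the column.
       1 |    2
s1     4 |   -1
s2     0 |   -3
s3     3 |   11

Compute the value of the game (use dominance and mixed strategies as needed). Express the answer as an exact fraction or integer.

47/13

Row s2 is strictly dominated by row s1, so R never plays it.
The remaining 2×2 game on (s1, s3) × (1, 2) has no saddle point. Let R play s1 with probability p; indifference gives 4p + 3(1−p) = −p + 11(1−p), so p = 8/13.
Similarly C's optimal q on 1 is 12/13, and the value is 4·(12/13) + (-1)·(1/13) = 47/13.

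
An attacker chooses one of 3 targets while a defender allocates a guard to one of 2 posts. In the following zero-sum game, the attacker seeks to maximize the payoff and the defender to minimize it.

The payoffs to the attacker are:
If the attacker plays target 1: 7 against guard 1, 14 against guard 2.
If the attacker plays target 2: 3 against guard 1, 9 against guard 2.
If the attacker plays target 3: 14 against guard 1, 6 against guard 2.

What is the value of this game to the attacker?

154/15

Row target 2 is strictly dominated by row target 1, so the attacker never plays it.
The remaining 2×2 game on (target 1, target 3) × (guard 1, guard 2) has no saddle point. Let the attacker play target 1 with probability p; indifference gives 7p + 14(1−p) = 14p + 6(1−p), so p = 8/15.
Similarly the defender's optimal q on guard 1 is 8/15, and the value is 7·(8/15) + (14)·(7/15) = 154/15.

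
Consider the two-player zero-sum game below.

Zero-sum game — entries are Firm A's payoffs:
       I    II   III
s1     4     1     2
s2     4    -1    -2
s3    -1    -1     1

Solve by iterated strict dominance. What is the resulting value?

Row s3 is strictly dominated by row s1 (4>-1, 1>-1, 2>1); eliminate s3.
Column I is strictly dominated by II for Firm B (1<4, -1<4); eliminate I.
Row s2 is strictly dominated by row s1 (1>-1, 2>-2); eliminate s2.
Column III is strictly dominated by II for Firm B (1<2); eliminate III.
Only (s1, II) remains, with payoff 1.

1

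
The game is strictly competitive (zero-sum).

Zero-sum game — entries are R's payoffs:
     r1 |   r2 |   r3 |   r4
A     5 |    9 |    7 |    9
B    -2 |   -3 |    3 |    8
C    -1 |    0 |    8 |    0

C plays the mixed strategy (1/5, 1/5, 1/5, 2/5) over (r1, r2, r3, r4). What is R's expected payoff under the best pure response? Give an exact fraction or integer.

A: (5)·(1/5) + (9)·(1/5) + (7)·(1/5) + (9)·(2/5) = 39/5.
B: (-2)·(1/5) + (-3)·(1/5) + (3)·(1/5) + (8)·(2/5) = 14/5.
C: (-1)·(1/5) + (0)·(1/5) + (8)·(1/5) + (0)·(2/5) = 7/5.
The best pure response is A with expected payoff 39/5.

39/5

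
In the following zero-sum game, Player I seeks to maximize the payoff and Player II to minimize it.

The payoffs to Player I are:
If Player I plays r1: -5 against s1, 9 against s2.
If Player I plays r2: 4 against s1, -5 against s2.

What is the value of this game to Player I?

11/23

Row minima are -5 and -5, so Player I's maximin is -5; column maxima are 4 and 9, so Player II's minimax is 4. These differ, so the equilibrium is in mixed strategies.
Let Player I play r1 with probability p. Player II is indifferent when −5p + 4(1−p) = 9p − 5(1−p), giving p = 9/23.
Let Player II play s1 with probability q. Player I is indifferent when −5q + 9(1−q) = 4q − 5(1−q), giving q = 14/23.
The value is -5·(14/23) + (9)·(9/23) = 11/23.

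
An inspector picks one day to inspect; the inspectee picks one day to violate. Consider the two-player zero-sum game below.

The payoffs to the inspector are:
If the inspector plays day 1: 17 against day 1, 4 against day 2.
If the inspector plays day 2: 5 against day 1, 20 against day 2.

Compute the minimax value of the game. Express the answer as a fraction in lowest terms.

Row minima are 4 and 5, so the inspector's maximin is 5; column maxima are 17 and 20, so the inspectee's minimax is 17. These differ, so the equilibrium is in mixed strategies.
Let the inspector play day 1 with probability p. The inspectee is indifferent when 17p + 5(1−p) = 4p + 20(1−p), giving p = 15/28.
Let the inspectee play day 1 with probability q. The inspector is indifferent when 17q + 4(1−q) = 5q + 20(1−q), giving q = 4/7.
The value is 17·(4/7) + (4)·(3/7) = 80/7.

80/7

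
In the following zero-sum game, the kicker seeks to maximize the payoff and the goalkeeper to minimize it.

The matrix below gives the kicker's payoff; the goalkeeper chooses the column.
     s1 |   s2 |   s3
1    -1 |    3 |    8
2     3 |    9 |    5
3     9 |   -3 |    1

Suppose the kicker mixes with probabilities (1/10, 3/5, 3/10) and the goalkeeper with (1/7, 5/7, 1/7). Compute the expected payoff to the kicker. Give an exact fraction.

Against (1/7, 5/7, 1/7), each row's expected payoff is 1: 22/7; 2: 53/7; 3: -5/7.
Taking the (1/10, 3/5, 3/10)-weighted average: (1/10)·(22/7) + (3/5)·(53/7) + (3/10)·(-5/7) = 65/14.

65/14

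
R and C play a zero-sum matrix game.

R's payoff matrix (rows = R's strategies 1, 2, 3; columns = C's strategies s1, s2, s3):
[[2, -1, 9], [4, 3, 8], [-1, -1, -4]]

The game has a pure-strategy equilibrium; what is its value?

Row minima: -1, 3, -4 → R's maximin is 3.
Column maxima: 4, 3, 9 → C's minimax is 3.
They coincide at (2, s2), so the value is 3.

3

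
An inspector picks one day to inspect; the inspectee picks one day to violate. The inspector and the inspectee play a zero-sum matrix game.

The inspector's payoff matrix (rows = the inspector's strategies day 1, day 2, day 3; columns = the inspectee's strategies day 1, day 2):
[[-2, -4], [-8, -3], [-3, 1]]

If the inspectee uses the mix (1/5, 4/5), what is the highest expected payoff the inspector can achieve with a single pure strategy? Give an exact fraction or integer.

day 1: (-2)·(1/5) + (-4)·(4/5) = -18/5.
day 2: (-8)·(1/5) + (-3)·(4/5) = -4.
day 3: (-3)·(1/5) + (1)·(4/5) = 1/5.
The best pure response is day 3 with expected payoff 1/5.

1/5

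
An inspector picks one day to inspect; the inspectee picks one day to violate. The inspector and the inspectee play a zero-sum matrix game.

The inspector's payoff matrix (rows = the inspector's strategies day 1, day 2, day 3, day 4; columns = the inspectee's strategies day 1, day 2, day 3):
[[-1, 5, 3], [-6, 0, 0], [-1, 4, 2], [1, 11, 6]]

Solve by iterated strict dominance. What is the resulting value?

1

Column day 2 is strictly dominated by day 1 for the inspectee (-1<5, -6<0, -1<4, 1<11); eliminate day 2.
Row day 3 is strictly dominated by row day 4 (1>-1, 6>2); eliminate day 3.
Row day 1 is strictly dominated by row day 4 (1>-1, 6>3); eliminate day 1.
Column day 3 is strictly dominated by day 1 for the inspectee (-6<0, 1<6); eliminate day 3.
Row day 2 is strictly dominated by row day 4 (1>-6); eliminate day 2.
Only (day 4, day 1) remains, with payoff 1.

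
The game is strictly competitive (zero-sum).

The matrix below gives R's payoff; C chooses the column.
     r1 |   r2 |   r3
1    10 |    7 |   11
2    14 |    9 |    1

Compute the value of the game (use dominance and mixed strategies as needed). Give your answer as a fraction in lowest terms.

Column r1 is strictly dominated by r2 for C (it gives R more in every row).
The remaining 2×2 game on (1, 2) × (r2, r3) has no saddle point. Let R play 1 with probability p; indifference gives 7p + 9(1−p) = 11p + (1−p), so p = 2/3.
Similarly C's optimal q on r2 is 5/6, and the value is 7·(5/6) + (11)·(1/6) = 23/3.

23/3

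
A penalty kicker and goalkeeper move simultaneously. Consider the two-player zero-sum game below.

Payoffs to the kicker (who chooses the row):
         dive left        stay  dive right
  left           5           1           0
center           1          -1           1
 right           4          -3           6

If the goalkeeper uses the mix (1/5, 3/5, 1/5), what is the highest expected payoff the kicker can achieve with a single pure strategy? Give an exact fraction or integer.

8/5

left: (5)·(1/5) + (1)·(3/5) + (0)·(1/5) = 8/5.
center: (1)·(1/5) + (-1)·(3/5) + (1)·(1/5) = -1/5.
right: (4)·(1/5) + (-3)·(3/5) + (6)·(1/5) = 1/5.
The best pure response is left with expected payoff 8/5.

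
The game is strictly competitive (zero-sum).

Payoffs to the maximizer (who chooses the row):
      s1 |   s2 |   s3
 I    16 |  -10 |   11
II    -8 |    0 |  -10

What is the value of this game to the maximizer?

-100/31

Column s1 is strictly dominated by s3 for the minimizer (it gives the maximizer more in every row).
The remaining 2×2 game on (I, II) × (s2, s3) has no saddle point. Let the maximizer play I with probability p; indifference gives −10p = 11p − 10(1−p), so p = 10/31.
Similarly the minimizer's optimal q on s2 is 21/31, and the value is -10·(21/31) + (11)·(10/31) = -100/31.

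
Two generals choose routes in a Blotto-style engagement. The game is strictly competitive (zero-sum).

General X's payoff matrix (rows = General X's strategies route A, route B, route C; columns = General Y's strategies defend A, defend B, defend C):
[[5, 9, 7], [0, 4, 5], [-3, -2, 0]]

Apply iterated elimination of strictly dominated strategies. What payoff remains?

5

Row route B is strictly dominated by row route A (5>0, 9>4, 7>5); eliminate route B.
Column defend C is strictly dominated by defend A for General Y (5<7, -3<0); eliminate defend C.
Row route C is strictly dominated by row route A (5>-3, 9>-2); eliminate route C.
Column defend B is strictly dominated by defend A for General Y (5<9); eliminate defend B.
Only (route A, defend A) remains, with payoff 5.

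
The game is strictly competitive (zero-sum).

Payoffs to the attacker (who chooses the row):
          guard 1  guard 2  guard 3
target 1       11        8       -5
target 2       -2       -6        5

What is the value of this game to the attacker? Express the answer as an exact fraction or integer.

5/12

Column guard 1 is strictly dominated by guard 2 for the defender (it gives the attacker more in every row).
The remaining 2×2 game on (target 1, target 2) × (guard 2, guard 3) has no saddle point. Let the attacker play target 1 with probability p; indifference gives 8p − 6(1−p) = −5p + 5(1−p), so p = 11/24.
Similarly the defender's optimal q on guard 2 is 5/12, and the value is 8·(5/12) + (-5)·(7/12) = 5/12.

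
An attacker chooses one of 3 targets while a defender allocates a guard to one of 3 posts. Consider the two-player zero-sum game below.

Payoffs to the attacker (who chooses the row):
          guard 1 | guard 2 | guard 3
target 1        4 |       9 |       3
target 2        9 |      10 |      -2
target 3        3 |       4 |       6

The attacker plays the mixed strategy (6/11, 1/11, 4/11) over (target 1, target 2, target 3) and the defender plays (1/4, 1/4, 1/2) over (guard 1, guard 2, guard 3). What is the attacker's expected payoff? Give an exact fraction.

Against (1/4, 1/4, 1/2), each row's expected payoff is target 1: 19/4; target 2: 15/4; target 3: 19/4.
Taking the (6/11, 1/11, 4/11)-weighted average: (6/11)·(19/4) + (1/11)·(15/4) + (4/11)·(19/4) = 205/44.

205/44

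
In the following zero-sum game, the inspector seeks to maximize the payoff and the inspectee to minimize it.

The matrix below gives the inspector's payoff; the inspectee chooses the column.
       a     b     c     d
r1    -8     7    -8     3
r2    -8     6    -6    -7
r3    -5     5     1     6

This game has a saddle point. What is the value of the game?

-5

Row minima: -8, -8, -5 → the inspector's maximin is -5.
Column maxima: -5, 7, 1, 6 → the inspectee's minimax is -5.
They coincide at (r3, a), so the value is -5.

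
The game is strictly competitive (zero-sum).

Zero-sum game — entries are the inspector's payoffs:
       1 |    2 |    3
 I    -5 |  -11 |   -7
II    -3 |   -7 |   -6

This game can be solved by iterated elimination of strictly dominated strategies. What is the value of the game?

-7

Column 3 is strictly dominated by 2 for the inspectee (-11<-7, -7<-6); eliminate 3.
Column 1 is strictly dominated by 2 for the inspectee (-11<-5, -7<-3); eliminate 1.
Row I is strictly dominated by row II (-7>-11); eliminate I.
Only (II, 2) remains, with payoff -7.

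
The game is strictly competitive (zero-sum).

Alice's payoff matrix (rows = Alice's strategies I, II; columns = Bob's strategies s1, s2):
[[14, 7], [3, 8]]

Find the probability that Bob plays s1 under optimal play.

1/12

Row minima are 7 and 3, so Alice's maximin is 7; column maxima are 14 and 8, so Bob's minimax is 8. These differ, so the equilibrium is in mixed strategies.
Let Bob play s1 with probability q. Alice is indifferent when 14q + 7(1−q) = 3q + 8(1−q), giving q = 1/12.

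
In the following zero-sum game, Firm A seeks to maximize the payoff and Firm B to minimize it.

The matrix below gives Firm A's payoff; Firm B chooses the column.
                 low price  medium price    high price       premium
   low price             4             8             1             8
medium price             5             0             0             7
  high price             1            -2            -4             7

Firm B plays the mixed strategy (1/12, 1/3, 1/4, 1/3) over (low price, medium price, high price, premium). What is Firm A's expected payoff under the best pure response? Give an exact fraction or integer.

low price: (4)·(1/12) + (8)·(1/3) + (1)·(1/4) + (8)·(1/3) = 71/12.
medium price: (5)·(1/12) + (0)·(1/3) + (0)·(1/4) + (7)·(1/3) = 11/4.
high price: (1)·(1/12) + (-2)·(1/3) + (-4)·(1/4) + (7)·(1/3) = 3/4.
The best pure response is low price with expected payoff 71/12.

71/12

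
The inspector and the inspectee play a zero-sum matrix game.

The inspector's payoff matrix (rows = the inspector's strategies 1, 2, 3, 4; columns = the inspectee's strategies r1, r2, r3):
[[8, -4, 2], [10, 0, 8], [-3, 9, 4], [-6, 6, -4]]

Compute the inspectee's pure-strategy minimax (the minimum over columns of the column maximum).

8

The worst case (largest entry) in each column is r1: 10, r2: 9, r3: 8.
The best (smallest) of these is 8.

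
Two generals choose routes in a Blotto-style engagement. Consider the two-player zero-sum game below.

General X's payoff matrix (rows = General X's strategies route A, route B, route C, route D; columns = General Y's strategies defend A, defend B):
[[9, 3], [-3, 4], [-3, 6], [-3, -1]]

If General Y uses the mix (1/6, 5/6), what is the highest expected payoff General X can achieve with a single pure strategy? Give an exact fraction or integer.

9/2

route A: (9)·(1/6) + (3)·(5/6) = 4.
route B: (-3)·(1/6) + (4)·(5/6) = 17/6.
route C: (-3)·(1/6) + (6)·(5/6) = 9/2.
route D: (-3)·(1/6) + (-1)·(5/6) = -4/3.
The best pure response is route C with expected payoff 9/2.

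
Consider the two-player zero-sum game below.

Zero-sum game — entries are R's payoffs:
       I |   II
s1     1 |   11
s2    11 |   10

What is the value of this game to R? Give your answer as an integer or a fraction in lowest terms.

111/11

Row minima are 1 and 10, so R's maximin is 10; column maxima are 11 and 11, so C's minimax is 11. These differ, so the equilibrium is in mixed strategies.
Let R play s1 with probability p. C is indifferent when p + 11(1−p) = 11p + 10(1−p), giving p = 1/11.
Let C play I with probability q. R is indifferent when q + 11(1−q) = 11q + 10(1−q), giving q = 1/11.
The value is 1·(1/11) + (11)·(10/11) = 111/11.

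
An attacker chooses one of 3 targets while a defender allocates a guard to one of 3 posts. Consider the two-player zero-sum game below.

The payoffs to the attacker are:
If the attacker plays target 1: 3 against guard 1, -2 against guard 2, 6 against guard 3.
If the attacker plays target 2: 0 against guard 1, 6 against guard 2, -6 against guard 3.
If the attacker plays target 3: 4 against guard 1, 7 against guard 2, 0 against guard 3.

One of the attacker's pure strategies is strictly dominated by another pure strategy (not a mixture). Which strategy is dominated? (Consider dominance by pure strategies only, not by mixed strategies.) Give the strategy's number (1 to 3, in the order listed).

2

Compare target 2 with target 3: 4 > 0, 7 > 6, 0 > -6.
So target 3 strictly dominates target 2 for the attacker; target 2 is strictly dominated.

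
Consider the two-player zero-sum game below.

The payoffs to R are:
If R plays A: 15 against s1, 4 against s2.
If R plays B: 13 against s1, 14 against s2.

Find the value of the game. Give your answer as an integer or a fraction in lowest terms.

79/6

Row minima are 4 and 13, so R's maximin is 13; column maxima are 15 and 14, so C's minimax is 14. These differ, so the equilibrium is in mixed strategies.
Let R play A with probability p. C is indifferent when 15p + 13(1−p) = 4p + 14(1−p), giving p = 1/12.
Let C play s1 with probability q. R is indifferent when 15q + 4(1−q) = 13q + 14(1−q), giving q = 5/6.
The value is 15·(5/6) + (4)·(1/6) = 79/6.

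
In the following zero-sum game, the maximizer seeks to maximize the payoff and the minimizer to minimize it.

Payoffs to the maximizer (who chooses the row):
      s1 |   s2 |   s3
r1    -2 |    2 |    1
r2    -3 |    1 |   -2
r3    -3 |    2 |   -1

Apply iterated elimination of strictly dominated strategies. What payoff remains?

Column s2 is strictly dominated by s1 for the minimizer (-2<2, -3<1, -3<2); eliminate s2.
Row r3 is strictly dominated by row r1 (-2>-3, 1>-1); eliminate r3.
Row r2 is strictly dominated by row r1 (-2>-3, 1>-2); eliminate r2.
Column s3 is strictly dominated by s1 for the minimizer (-2<1); eliminate s3.
Only (r1, s1) remains, with payoff -2.

-2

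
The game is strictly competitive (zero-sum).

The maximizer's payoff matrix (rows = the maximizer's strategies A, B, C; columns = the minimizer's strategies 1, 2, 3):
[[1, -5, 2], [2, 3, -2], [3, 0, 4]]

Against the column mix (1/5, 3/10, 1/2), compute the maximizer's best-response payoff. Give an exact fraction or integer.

A: (1)·(1/5) + (-5)·(3/10) + (2)·(1/2) = -3/10.
B: (2)·(1/5) + (3)·(3/10) + (-2)·(1/2) = 3/10.
C: (3)·(1/5) + (0)·(3/10) + (4)·(1/2) = 13/5.
The best pure response is C with expected payoff 13/5.

13/5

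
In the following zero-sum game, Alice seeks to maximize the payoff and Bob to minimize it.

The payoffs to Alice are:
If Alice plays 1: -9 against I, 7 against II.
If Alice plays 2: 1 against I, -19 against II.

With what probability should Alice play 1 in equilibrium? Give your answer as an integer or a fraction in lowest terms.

5/9

Row minima are -9 and -19, so Alice's maximin is -9; column maxima are 1 and 7, so Bob's minimax is 1. These differ, so the equilibrium is in mixed strategies.
Let Alice play 1 with probability p. Bob is indifferent when −9p + (1−p) = 7p − 19(1−p), giving p = 5/9.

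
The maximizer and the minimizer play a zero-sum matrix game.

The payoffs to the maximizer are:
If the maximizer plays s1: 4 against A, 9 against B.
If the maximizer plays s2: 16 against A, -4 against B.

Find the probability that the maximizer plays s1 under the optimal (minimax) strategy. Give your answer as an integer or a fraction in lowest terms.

Row minima are 4 and -4, so the maximizer's maximin is 4; column maxima are 16 and 9, so the minimizer's minimax is 9. These differ, so the equilibrium is in mixed strategies.
Let the maximizer play s1 with probability p. The minimizer is indifferent when 4p + 16(1−p) = 9p − 4(1−p), giving p = 4/5.

4/5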